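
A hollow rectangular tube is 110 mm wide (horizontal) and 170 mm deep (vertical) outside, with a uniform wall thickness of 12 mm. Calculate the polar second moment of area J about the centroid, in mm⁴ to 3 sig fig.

Decompose the section into non-overlapping parts with the origin at the bottom-left of its bounding rectangle.
Outer rectangle: 110 × 170, A = 18 700 mm², y = 85 mm, Ī = 45 035 833 mm⁴.
Inner void (subtracted): 86 × 146, A = 12 556 mm², y = 85 mm, Ī = 22 303 641 mm⁴.
By symmetry the centroid is at mid-height, ȳ = 85 mm.
All pieces are centred on the centroidal x-axis, so I = ΣĪ (holes subtracted) = 22 732 192 mm⁴.
Repeating about the centroidal y-axis gives I_y = 11 117 152 mm⁴.
Polar second moment: J = I_x + I_y = 33 849 344 mm⁴.

J ≈ 3.38 × 10⁷ mm⁴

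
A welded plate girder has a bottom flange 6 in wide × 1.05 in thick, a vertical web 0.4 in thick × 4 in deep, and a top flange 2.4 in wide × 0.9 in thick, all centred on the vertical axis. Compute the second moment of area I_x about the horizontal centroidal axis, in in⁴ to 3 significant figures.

Treat the section as a set of non-overlapping primitives; coordinates are from the bounding-box lower-left.
Bottom plate: 6 × 1.05, A = 6.3 in², y = 0.525 in, Ī = 0.57881 in⁴.
Web plate: 0.4 × 4, A = 1.6 in², y = 3.05 in, Ī = 2.1333 in⁴.
Top plate: 2.4 × 0.9, A = 2.16 in², y = 5.5 in, Ī = 0.1458 in⁴.
Centroid: ȳ = ΣA·y / ΣA = 1.9948 in.
Transfer each piece to the horizontal centroidal axis using Ī + A·d² with d = y − 1.9948:
  bottom plate: d = -1.4698 in → contributes +14.188 in⁴
  web plate: d = 1.0552 in → contributes +3.9149 in⁴
  top plate: d = 3.5052 in → contributes +26.685 in⁴
Total I = 44.788 in⁴.

I_x ≈ 44.8 in⁴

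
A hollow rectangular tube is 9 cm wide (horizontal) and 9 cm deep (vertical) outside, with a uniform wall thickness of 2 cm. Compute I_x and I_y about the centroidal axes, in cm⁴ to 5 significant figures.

I_x ≈ 494.67 cm⁴, I_y ≈ 494.67 cm⁴

Break the section into simple shapes (no overlaps), measuring from the bottom-left corner of the bounding box.
Outer rectangle: 9 × 9, A = 81 cm², y = 4.5 cm, Ī = 546.75 cm⁴.
Inner void (subtracted): 5 × 5, A = 25 cm², y = 4.5 cm, Ī = 52.08333 cm⁴.
By symmetry the centroid is at mid-height, ȳ = 4.5 cm.
All pieces are centred on the centroidal x-axis, so I = ΣĪ (holes subtracted) = 494.6667 cm⁴.
Repeating about the centroidal y-axis gives I_y = 494.6667 cm⁴.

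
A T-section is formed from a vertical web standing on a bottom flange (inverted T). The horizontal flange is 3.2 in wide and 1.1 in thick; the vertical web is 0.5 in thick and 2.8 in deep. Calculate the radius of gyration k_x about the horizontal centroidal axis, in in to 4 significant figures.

k_x ≈ 1.016 in

Split into non-overlapping primitives; take the origin at the lower-left of the bounding box.
Flange: 3.2 × 1.1, A = 3.52 in², y = 0.55 in, Ī = 0.354933 in⁴.
Web: 0.5 × 2.8, A = 1.4 in², y = 2.5 in, Ī = 0.914667 in⁴.
Centroid: ȳ = ΣA·y / ΣA = 1.10488 in.
Transfer each piece to the horizontal centroidal axis using Ī + A·d² with d = y − 1.10488:
  flange: d = -0.554878 in → contributes +1.4387 in⁴
  web: d = 1.39512 in → contributes +3.63958 in⁴
Total I = 5.07828 in⁴.
Radius of gyration: k = √(I/A) = √(5.07828 / 4.92) = 1.01596 in.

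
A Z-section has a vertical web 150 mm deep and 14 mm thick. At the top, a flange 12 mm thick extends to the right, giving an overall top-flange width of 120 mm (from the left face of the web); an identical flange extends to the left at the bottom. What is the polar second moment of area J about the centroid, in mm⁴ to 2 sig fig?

J ≈ 2.8 × 10⁷ mm⁴

Decompose the section into non-overlapping parts with the origin at the bottom-left of its bounding rectangle.
Web: 14 × 150, A = 2 100 mm², y = 75 mm, Ī = 3 937 500 mm⁴.
Top flange (beyond web): 106 × 12, A = 1 272 mm², y = 144 mm, Ī = 15 264 mm⁴.
Bottom flange (beyond web): 106 × 12, A = 1 272 mm², y = 6 mm, Ī = 15 264 mm⁴.
Centroid: ȳ = ΣA·y / ΣA = 75 mm.
Transfer each piece to the centroidal x-axis using Ī + A·d² with d = y − 75:
  web: d = 0 mm → contributes +3 937 500 mm⁴
  top flange (beyond web): d = 69 mm → contributes +6 071 256 mm⁴
  bottom flange (beyond web): d = -69 mm → contributes +6 071 256 mm⁴
Total I = 16 080 012 mm⁴.
For the y-axis: x̄ = 113 mm.
Repeating about the centroidal y-axis gives I_y = 11 574 732 mm⁴.
Polar second moment: J = I_x + I_y = 27 654 744 mm⁴.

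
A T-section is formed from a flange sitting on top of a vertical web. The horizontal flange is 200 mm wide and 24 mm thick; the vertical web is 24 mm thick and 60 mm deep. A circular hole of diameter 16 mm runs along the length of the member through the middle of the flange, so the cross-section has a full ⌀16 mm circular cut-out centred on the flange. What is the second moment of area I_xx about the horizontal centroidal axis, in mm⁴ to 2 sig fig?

Break the section into simple shapes (no overlaps), measuring from the bottom-left corner of the bounding box.
Flange: 200 × 24, A = 4 800 mm², y = 72 mm, Ī = 230 400 mm⁴.
Web: 24 × 60, A = 1 440 mm², y = 30 mm, Ī = 432 000 mm⁴.
Hole (subtracted): ⌀16, A = 201.1 mm², y = 72 mm, Ī = 3 217 mm⁴.
Centroid: ȳ = ΣA·y / ΣA = 61.98 mm.
Transfer each piece to the horizontal centroidal axis using Ī + A·d² with d = y − 61.98:
  flange: d = 10.02 mm → contributes +711 842 mm⁴
  web: d = -31.98 mm → contributes +1 905 177 mm⁴
  hole: d = 10.02 mm → contributes −23 384 mm⁴
Total I = 2 593 635 mm⁴.

I_xx ≈ 2.6 × 10⁶ mm⁴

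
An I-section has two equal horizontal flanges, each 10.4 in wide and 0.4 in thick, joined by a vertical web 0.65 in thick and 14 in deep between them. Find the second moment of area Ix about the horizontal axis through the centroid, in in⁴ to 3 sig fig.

Ix ≈ 580 in⁴

Decompose the section into non-overlapping parts with the origin at the bottom-left of its bounding rectangle.
Bottom flange: 10.4 × 0.4, A = 4.16 in², y = 0.2 in, Ī = 0.055467 in⁴.
Web: 0.65 × 14, A = 9.1 in², y = 7.4 in, Ī = 148.63 in⁴.
Top flange: 10.4 × 0.4, A = 4.16 in², y = 14.6 in, Ī = 0.055467 in⁴.
By symmetry the centroid is at mid-height, ȳ = 7.4 in.
Transfer each piece to the horizontal axis through the centroid using Ī + A·d² with d = y − 7.4:
  bottom flange: d = -7.2 in → contributes +215.71 in⁴
  web: d = 0 in → contributes +148.63 in⁴
  top flange: d = 7.2 in → contributes +215.71 in⁴
Total I = 580.05 in⁴.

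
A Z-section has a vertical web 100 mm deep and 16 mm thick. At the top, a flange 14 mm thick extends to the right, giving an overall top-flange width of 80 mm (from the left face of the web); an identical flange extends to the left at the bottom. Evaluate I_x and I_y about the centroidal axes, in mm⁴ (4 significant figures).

Decompose the section into non-overlapping parts with the origin at the bottom-left of its bounding rectangle.
Web: 16 × 100, A = 1 600 mm², y = 50 mm, Ī = 1 333 333 mm⁴.
Top flange (beyond web): 64 × 14, A = 896 mm², y = 93 mm, Ī = 14634.7 mm⁴.
Bottom flange (beyond web): 64 × 14, A = 896 mm², y = 7 mm, Ī = 14634.7 mm⁴.
Centroid: ȳ = ΣA·y / ΣA = 50 mm.
Transfer each piece to the centroidal x-axis using Ī + A·d² with d = y − 50:
  web: d = 0 mm → contributes +1 333 333 mm⁴
  top flange (beyond web): d = 43 mm → contributes +1 671 339 mm⁴
  bottom flange (beyond web): d = -43 mm → contributes +1 671 339 mm⁴
Total I = 4 676 011 mm⁴.
For the y-axis: x̄ = 72 mm.
Repeating about the centroidal y-axis gives I_y = 3 513 003 mm⁴.

I_x ≈ 4.676 × 10⁶ mm⁴, I_y ≈ 3.513 × 10⁶ mm⁴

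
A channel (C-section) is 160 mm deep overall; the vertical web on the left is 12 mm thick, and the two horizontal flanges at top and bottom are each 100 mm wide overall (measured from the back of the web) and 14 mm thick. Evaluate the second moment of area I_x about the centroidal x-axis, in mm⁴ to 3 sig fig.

Split into non-overlapping primitives; take the origin at the lower-left of the bounding box.
Web: 12 × 160, A = 1 920 mm², y = 80 mm, Ī = 4 096 000 mm⁴.
Top flange (beyond web): 88 × 14, A = 1 232 mm², y = 153 mm, Ī = 20 123 mm⁴.
Bottom flange (beyond web): 88 × 14, A = 1 232 mm², y = 7 mm, Ī = 20 123 mm⁴.
By symmetry the centroid is at mid-height, ȳ = 80 mm.
Transfer each piece to the centroidal x-axis using Ī + A·d² with d = y − 80:
  web: d = 0 mm → contributes +4 096 000 mm⁴
  top flange (beyond web): d = 73 mm → contributes +6 585 451 mm⁴
  bottom flange (beyond web): d = -73 mm → contributes +6 585 451 mm⁴
Total I = 17 266 901 mm⁴.

I_x ≈ 1.73 × 10⁷ mm⁴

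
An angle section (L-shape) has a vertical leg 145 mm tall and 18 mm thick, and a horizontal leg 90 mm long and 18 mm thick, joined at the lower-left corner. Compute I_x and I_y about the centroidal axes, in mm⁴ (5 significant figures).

Treat the section as a set of non-overlapping primitives; coordinates are from the bounding-box lower-left.
Vertical leg: 18 × 145, A = 2 610 mm², y = 72.5 mm, Ī = 4 572 938 mm⁴.
Horizontal leg (remainder): 72 × 18, A = 1 296 mm², y = 9 mm, Ī = 34 992 mm⁴.
Centroid: ȳ = ΣA·y / ΣA = 51.43088 mm.
Transfer each piece to the centroidal x-axis using Ī + A·d² with d = y − 51.43088:
  vertical leg: d = 21.06912 mm → contributes +5 731 537 mm⁴
  horizontal leg (remainder): d = -42.43088 mm → contributes +2 368 283 mm⁴
Total I = 8 099 821 mm⁴.
For the y-axis: x̄ = 23.93088 mm.
Repeating about the centroidal y-axis gives I_y = 2 383 973 mm⁴.

I_x ≈ 8.0998 × 10⁶ mm⁴, I_y ≈ 2.3840 × 10⁶ mm⁴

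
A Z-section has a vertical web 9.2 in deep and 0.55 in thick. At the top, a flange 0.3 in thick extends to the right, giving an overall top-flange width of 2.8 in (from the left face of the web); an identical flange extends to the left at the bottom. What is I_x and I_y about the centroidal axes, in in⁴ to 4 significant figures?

I_x ≈ 62.43 in⁴, I_y ≈ 3.343 in⁴

Decompose the section into non-overlapping parts with the origin at the bottom-left of its bounding rectangle.
Web: 0.55 × 9.2, A = 5.06 in², y = 4.6 in, Ī = 35.6899 in⁴.
Top flange (beyond web): 2.25 × 0.3, A = 0.675 in², y = 9.05 in, Ī = 0.0050625 in⁴.
Bottom flange (beyond web): 2.25 × 0.3, A = 0.675 in², y = 0.15 in, Ī = 0.0050625 in⁴.
Centroid: ȳ = ΣA·y / ΣA = 4.6 in.
Transfer each piece to the centroidal x-axis using Ī + A·d² with d = y − 4.6:
  web: d = 0 in → contributes +35.6899 in⁴
  top flange (beyond web): d = 4.45 in → contributes +13.3718 in⁴
  bottom flange (beyond web): d = -4.45 in → contributes +13.3718 in⁴
Total I = 62.4334 in⁴.
For the y-axis: x̄ = 2.525 in.
Repeating about the centroidal y-axis gives I_y = 3.34309 in⁴.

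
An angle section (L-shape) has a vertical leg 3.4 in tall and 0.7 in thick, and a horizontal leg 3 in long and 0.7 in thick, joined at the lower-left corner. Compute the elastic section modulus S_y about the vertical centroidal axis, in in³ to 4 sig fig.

Split into non-overlapping primitives; take the origin at the lower-left of the bounding box.
Vertical leg: 0.7 × 3.4, A = 2.38 in², x = 0.35 in, Ī = 0.0971833 in⁴.
Horizontal leg (remainder): 2.3 × 0.7, A = 1.61 in², x = 1.85 in, Ī = 0.709742 in⁴.
Centroid: x̄ = ΣA·x / ΣA = 0.955263 in.
Transfer each piece to the vertical centroidal axis using Ī + A·d² with d = x − 0.955263:
  vertical leg: d = -0.605263 in → contributes +0.969081 in⁴
  horizontal leg (remainder): d = 0.894737 in → contributes +1.99863 in⁴
Total I = 2.96771 in⁴.
Extreme fibre distance c = 2.04474 in; S = I/c = 1.45139 in³.

S_y ≈ 1.451 in³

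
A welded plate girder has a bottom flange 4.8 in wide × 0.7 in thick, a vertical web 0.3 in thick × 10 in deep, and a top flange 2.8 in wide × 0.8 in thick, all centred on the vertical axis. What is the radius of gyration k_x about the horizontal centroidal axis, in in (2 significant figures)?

k_x ≈ 4.6 in

Decompose the section into non-overlapping parts with the origin at the bottom-left of its bounding rectangle.
Bottom plate: 4.8 × 0.7, A = 3.36 in², y = 0.35 in, Ī = 0.1372 in⁴.
Web plate: 0.3 × 10, A = 3 in², y = 5.7 in, Ī = 25 in⁴.
Top plate: 2.8 × 0.8, A = 2.24 in², y = 11.1 in, Ī = 0.1195 in⁴.
Centroid: ȳ = ΣA·y / ΣA = 5.016 in.
Transfer each piece to the horizontal centroidal axis using Ī + A·d² with d = y − 5.016:
  bottom plate: d = -4.666 in → contributes +73.3 in⁴
  web plate: d = 0.6837 in → contributes +26.4 in⁴
  top plate: d = 6.084 in → contributes +83.03 in⁴
Total I = 182.7 in⁴.
Radius of gyration: k = √(I/A) = √(182.7 / 8.6) = 4.609 in.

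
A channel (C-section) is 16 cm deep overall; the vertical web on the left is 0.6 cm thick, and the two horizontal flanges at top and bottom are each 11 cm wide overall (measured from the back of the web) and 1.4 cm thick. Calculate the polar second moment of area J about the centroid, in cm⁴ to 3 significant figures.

Treat the section as a set of non-overlapping primitives; coordinates are from the bounding-box lower-left.
Web: 0.6 × 16, A = 9.6 cm², y = 8 cm, Ī = 204.8 cm⁴.
Top flange (beyond web): 10.4 × 1.4, A = 14.56 cm², y = 15.3 cm, Ī = 2.3781 cm⁴.
Bottom flange (beyond web): 10.4 × 1.4, A = 14.56 cm², y = 0.7 cm, Ī = 2.3781 cm⁴.
By symmetry the centroid is at mid-height, ȳ = 8 cm.
Transfer each piece to the centroidal x-axis using Ī + A·d² with d = y − 8:
  web: d = 0 cm → contributes +204.8 cm⁴
  top flange (beyond web): d = 7.3 cm → contributes +778.28 cm⁴
  bottom flange (beyond web): d = -7.3 cm → contributes +778.28 cm⁴
Total I = 1761.4 cm⁴.
For the y-axis: x̄ = 4.4364 cm.
Repeating about the centroidal y-axis gives I_y = 481.16 cm⁴.
Polar second moment: J = I_x + I_y = 2242.5 cm⁴.

J ≈ 2240 cm⁴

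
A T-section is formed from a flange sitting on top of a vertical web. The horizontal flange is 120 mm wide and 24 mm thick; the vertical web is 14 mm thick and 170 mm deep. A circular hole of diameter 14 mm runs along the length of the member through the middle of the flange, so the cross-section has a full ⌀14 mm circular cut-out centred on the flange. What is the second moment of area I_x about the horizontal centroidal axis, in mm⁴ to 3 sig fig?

Break the section into simple shapes (no overlaps), measuring from the bottom-left corner of the bounding box.
Flange: 120 × 24, A = 2 880 mm², y = 182 mm, Ī = 138 240 mm⁴.
Web: 14 × 170, A = 2 380 mm², y = 85 mm, Ī = 5 731 833 mm⁴.
Hole (subtracted): ⌀14, A = 153.94 mm², y = 182 mm, Ī = 1885.7 mm⁴.
Centroid: ȳ = ΣA·y / ΣA = 136.79 mm.
Transfer each piece to the horizontal centroidal axis using Ī + A·d² with d = y − 136.79:
  flange: d = 45.213 mm → contributes +6 025 561 mm⁴
  web: d = -51.787 mm → contributes +12 114 758 mm⁴
  hole: d = 45.213 mm → contributes −316 567 mm⁴
Total I = 17 823 752 mm⁴.

I_x ≈ 1.78 × 10⁷ mm⁴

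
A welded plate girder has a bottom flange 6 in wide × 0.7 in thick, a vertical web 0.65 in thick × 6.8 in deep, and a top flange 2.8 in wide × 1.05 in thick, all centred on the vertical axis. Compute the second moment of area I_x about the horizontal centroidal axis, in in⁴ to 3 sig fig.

Treat the section as a set of non-overlapping primitives; coordinates are from the bounding-box lower-left.
Bottom plate: 6 × 0.7, A = 4.2 in², y = 0.35 in, Ī = 0.1715 in⁴.
Web plate: 0.65 × 6.8, A = 4.42 in², y = 4.1 in, Ī = 17.032 in⁴.
Top plate: 2.8 × 1.05, A = 2.94 in², y = 8.025 in, Ī = 0.27011 in⁴.
Centroid: ȳ = ΣA·y / ΣA = 3.7358 in.
Transfer each piece to the horizontal centroidal axis using Ī + A·d² with d = y − 3.7358:
  bottom plate: d = -3.3858 in → contributes +48.318 in⁴
  web plate: d = 0.36423 in → contributes +17.618 in⁴
  top plate: d = 4.2892 in → contributes +54.359 in⁴
Total I = 120.29 in⁴.

I_x ≈ 120 in⁴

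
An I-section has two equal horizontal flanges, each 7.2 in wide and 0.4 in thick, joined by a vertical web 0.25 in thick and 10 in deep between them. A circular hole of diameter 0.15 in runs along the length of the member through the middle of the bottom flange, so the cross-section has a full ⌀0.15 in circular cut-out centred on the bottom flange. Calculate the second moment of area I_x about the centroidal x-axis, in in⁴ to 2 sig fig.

Split into non-overlapping primitives; take the origin at the lower-left of the bounding box.
Bottom flange: 7.2 × 0.4, A = 2.88 in², y = 0.2 in, Ī = 0.0384 in⁴.
Web: 0.25 × 10, A = 2.5 in², y = 5.4 in, Ī = 20.83 in⁴.
Top flange: 7.2 × 0.4, A = 2.88 in², y = 10.6 in, Ī = 0.0384 in⁴.
Hole (subtracted): ⌀0.15, A = 0.01767 in², y = 0.2 in, Ī = 0.00002485 in⁴.
Centroid: ȳ = ΣA·y / ΣA = 5.411 in.
Transfer each piece to the centroidal x-axis using Ī + A·d² with d = y − 5.411:
  bottom flange: d = -5.211 in → contributes +78.25 in⁴
  web: d = -0.01115 in → contributes +20.83 in⁴
  top flange: d = 5.189 in → contributes +77.58 in⁴
  hole: d = -5.211 in → contributes −0.4799 in⁴
Total I = 176.2 in⁴.

I_x ≈ 180 in⁴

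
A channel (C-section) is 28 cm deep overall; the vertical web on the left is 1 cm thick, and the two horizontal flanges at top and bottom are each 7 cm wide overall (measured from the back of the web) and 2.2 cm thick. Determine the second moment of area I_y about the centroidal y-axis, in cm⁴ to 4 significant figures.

I_y ≈ 248.0 cm⁴

Break the section into simple shapes (no overlaps), measuring from the bottom-left corner of the bounding box.
Web: 1 × 28, A = 28 cm², x = 0.5 cm, Ī = 2.33333 cm⁴.
Top flange (beyond web): 6 × 2.2, A = 13.2 cm², x = 4 cm, Ī = 39.6 cm⁴.
Bottom flange (beyond web): 6 × 2.2, A = 13.2 cm², x = 4 cm, Ī = 39.6 cm⁴.
Centroid: x̄ = ΣA·x / ΣA = 2.19853 cm.
Transfer each piece to the centroidal y-axis using Ī + A·d² with d = x − 2.19853:
  web: d = -1.69853 cm → contributes +83.1134 cm⁴
  top flange (beyond web): d = 1.80147 cm → contributes +82.4379 cm⁴
  bottom flange (beyond web): d = 1.80147 cm → contributes +82.4379 cm⁴
Total I = 247.989 cm⁴.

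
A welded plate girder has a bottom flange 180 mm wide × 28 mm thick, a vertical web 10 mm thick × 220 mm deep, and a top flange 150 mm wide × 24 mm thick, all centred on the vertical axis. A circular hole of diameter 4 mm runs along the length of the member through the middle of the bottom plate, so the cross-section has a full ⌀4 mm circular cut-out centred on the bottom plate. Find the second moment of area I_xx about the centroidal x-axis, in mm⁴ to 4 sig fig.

I_xx ≈ 1.371 × 10⁸ mm⁴

Split into non-overlapping primitives; take the origin at the lower-left of the bounding box.
Bottom plate: 180 × 28, A = 5 040 mm², y = 14 mm, Ī = 329 280 mm⁴.
Web plate: 10 × 220, A = 2 200 mm², y = 138 mm, Ī = 8 873 333 mm⁴.
Top plate: 150 × 24, A = 3 600 mm², y = 260 mm, Ī = 172 800 mm⁴.
Hole (subtracted): ⌀4, A = 12.5664 mm², y = 14 mm, Ī = 12.5664 mm⁴.
Centroid: ȳ = ΣA·y / ΣA = 120.987 mm.
Transfer each piece to the centroidal x-axis using Ī + A·d² with d = y − 120.987:
  bottom plate: d = -106.987 mm → contributes +58 018 753 mm⁴
  web plate: d = 17.0125 mm → contributes +9 510 069 mm⁴
  top plate: d = 139.013 mm → contributes +69 740 916 mm⁴
  hole: d = -106.987 mm → contributes −143 851 mm⁴
Total I = 137 125 887 mm⁴.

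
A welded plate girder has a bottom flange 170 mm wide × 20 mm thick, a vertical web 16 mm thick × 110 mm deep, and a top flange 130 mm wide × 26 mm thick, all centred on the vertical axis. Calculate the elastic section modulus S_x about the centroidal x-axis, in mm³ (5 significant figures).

S_x ≈ 4.0097 × 10⁵ mm³

Decompose the section into non-overlapping parts with the origin at the bottom-left of its bounding rectangle.
Bottom plate: 170 × 20, A = 3 400 mm², y = 10 mm, Ī = 113333.3 mm⁴.
Web plate: 16 × 110, A = 1 760 mm², y = 75 mm, Ī = 1 774 667 mm⁴.
Top plate: 130 × 26, A = 3 380 mm², y = 143 mm, Ī = 190406.7 mm⁴.
Centroid: ȳ = ΣA·y / ΣA = 76.03513 mm.
Transfer each piece to the centroidal x-axis using Ī + A·d² with d = y − 76.03513:
  bottom plate: d = -66.03513 mm → contributes +14 939 503 mm⁴
  web plate: d = -1.035129 mm → contributes +1 776 552 mm⁴
  top plate: d = 66.96487 mm → contributes +15 347 320 mm⁴
Total I = 32 063 376 mm⁴.
Extreme fibre distance c = 79.96487 mm; S = I/c = 400968.3 mm³.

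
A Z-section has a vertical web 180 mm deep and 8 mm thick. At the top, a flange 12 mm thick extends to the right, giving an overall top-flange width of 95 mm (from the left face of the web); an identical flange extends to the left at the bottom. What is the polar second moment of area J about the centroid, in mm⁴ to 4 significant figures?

J ≈ 2.468 × 10⁷ mm⁴

Treat the section as a set of non-overlapping primitives; coordinates are from the bounding-box lower-left.
Web: 8 × 180, A = 1 440 mm², y = 90 mm, Ī = 3 888 000 mm⁴.
Top flange (beyond web): 87 × 12, A = 1 044 mm², y = 174 mm, Ī = 12 528 mm⁴.
Bottom flange (beyond web): 87 × 12, A = 1 044 mm², y = 6 mm, Ī = 12 528 mm⁴.
Centroid: ȳ = ΣA·y / ΣA = 90 mm.
Transfer each piece to the centroidal x-axis using Ī + A·d² with d = y − 90:
  web: d = 0 mm → contributes +3 888 000 mm⁴
  top flange (beyond web): d = 84 mm → contributes +7 378 992 mm⁴
  bottom flange (beyond web): d = -84 mm → contributes +7 378 992 mm⁴
Total I = 18 645 984 mm⁴.
For the y-axis: x̄ = 91 mm.
Repeating about the centroidal y-axis gives I_y = 6 035 736 mm⁴.
Polar second moment: J = I_x + I_y = 24 681 720 mm⁴.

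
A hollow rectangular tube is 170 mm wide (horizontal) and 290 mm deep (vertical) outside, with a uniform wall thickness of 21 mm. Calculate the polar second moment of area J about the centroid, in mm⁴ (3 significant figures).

Decompose the section into non-overlapping parts with the origin at the bottom-left of its bounding rectangle.
Outer rectangle: 170 × 290, A = 49 300 mm², y = 145 mm, Ī = 345 510 833 mm⁴.
Inner void (subtracted): 128 × 248, A = 31 744 mm², y = 145 mm, Ī = 162 698 581 mm⁴.
By symmetry the centroid is at mid-height, ȳ = 145 mm.
All pieces are centred on the centroidal x-axis, so I = ΣĪ (holes subtracted) = 182 812 252 mm⁴.
Repeating about the centroidal y-axis gives I_y = 75 389 692 mm⁴.
Polar second moment: J = I_x + I_y = 258 201 944 mm⁴.

J ≈ 2.58 × 10⁸ mm⁴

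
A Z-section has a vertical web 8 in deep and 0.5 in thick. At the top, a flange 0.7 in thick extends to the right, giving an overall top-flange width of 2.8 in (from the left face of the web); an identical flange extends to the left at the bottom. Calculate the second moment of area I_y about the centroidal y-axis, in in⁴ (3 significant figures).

I_y ≈ 7.81 in⁴

Split into non-overlapping primitives; take the origin at the lower-left of the bounding box.
Web: 0.5 × 8, A = 4 in², x = 2.55 in, Ī = 0.083333 in⁴.
Top flange (beyond web): 2.3 × 0.7, A = 1.61 in², x = 3.95 in, Ī = 0.70974 in⁴.
Bottom flange (beyond web): 2.3 × 0.7, A = 1.61 in², x = 1.15 in, Ī = 0.70974 in⁴.
Centroid: x̄ = ΣA·x / ΣA = 2.55 in.
Transfer each piece to the centroidal y-axis using Ī + A·d² with d = x − 2.55:
  web: d = 0 in → contributes +0.083333 in⁴
  top flange (beyond web): d = 1.4 in → contributes +3.8653 in⁴
  bottom flange (beyond web): d = -1.4 in → contributes +3.8653 in⁴
Total I = 7.814 in⁴.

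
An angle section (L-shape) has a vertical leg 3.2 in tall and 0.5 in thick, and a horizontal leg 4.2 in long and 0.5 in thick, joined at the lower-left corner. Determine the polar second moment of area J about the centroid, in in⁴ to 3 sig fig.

J ≈ 8.90 in⁴

Break the section into simple shapes (no overlaps), measuring from the bottom-left corner of the bounding box.
Vertical leg: 0.5 × 3.2, A = 1.6 in², y = 1.6 in, Ī = 1.3653 in⁴.
Horizontal leg (remainder): 3.7 × 0.5, A = 1.85 in², y = 0.25 in, Ī = 0.038542 in⁴.
Centroid: ȳ = ΣA·y / ΣA = 0.87609 in.
Transfer each piece to the centroidal x-axis using Ī + A·d² with d = y − 0.87609:
  vertical leg: d = 0.72391 in → contributes +2.2038 in⁴
  horizontal leg (remainder): d = -0.62609 in → contributes +0.76371 in⁴
Total I = 2.9675 in⁴.
For the y-axis: x̄ = 1.3761 in.
Repeating about the centroidal y-axis gives I_y = 5.9275 in⁴.
Polar second moment: J = I_x + I_y = 8.8951 in⁴.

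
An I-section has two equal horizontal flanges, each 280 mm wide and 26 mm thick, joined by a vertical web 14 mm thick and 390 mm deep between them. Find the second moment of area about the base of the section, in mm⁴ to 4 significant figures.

I_base ≈ 1.678 × 10⁹ mm⁴

Split into non-overlapping primitives; take the origin at the lower-left of the bounding box.
Bottom flange: 280 × 26, A = 7 280 mm², y = 13 mm, Ī = 410 107 mm⁴.
Web: 14 × 390, A = 5 460 mm², y = 221 mm, Ī = 69 205 500 mm⁴.
Top flange: 280 × 26, A = 7 280 mm², y = 429 mm, Ī = 410 107 mm⁴.
Transfer each piece to a horizontal axis along the bottom face using Ī + A·d² with d = y − 0:
  bottom flange: d = 13 mm → contributes +1 640 427 mm⁴
  web: d = 221 mm → contributes +335 877 360 mm⁴
  top flange: d = 429 mm → contributes +1 340 228 587 mm⁴
Total I = 1 677 746 373 mm⁴.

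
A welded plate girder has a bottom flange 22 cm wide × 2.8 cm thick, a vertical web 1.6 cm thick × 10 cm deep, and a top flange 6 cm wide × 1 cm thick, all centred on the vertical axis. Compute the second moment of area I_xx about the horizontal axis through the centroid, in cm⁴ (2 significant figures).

I_xx ≈ 1300 cm⁴

Break the section into simple shapes (no overlaps), measuring from the bottom-left corner of the bounding box.
Bottom plate: 22 × 2.8, A = 61.6 cm², y = 1.4 cm, Ī = 40.25 cm⁴.
Web plate: 1.6 × 10, A = 16 cm², y = 7.8 cm, Ī = 133.3 cm⁴.
Top plate: 6 × 1, A = 6 cm², y = 13.3 cm, Ī = 0.5 cm⁴.
Centroid: ȳ = ΣA·y / ΣA = 3.479 cm.
Transfer each piece to the horizontal axis through the centroid using Ī + A·d² with d = y − 3.479:
  bottom plate: d = -2.079 cm → contributes +306.5 cm⁴
  web plate: d = 4.321 cm → contributes +432.1 cm⁴
  top plate: d = 9.821 cm → contributes +579.2 cm⁴
Total I = 1 318 cm⁴.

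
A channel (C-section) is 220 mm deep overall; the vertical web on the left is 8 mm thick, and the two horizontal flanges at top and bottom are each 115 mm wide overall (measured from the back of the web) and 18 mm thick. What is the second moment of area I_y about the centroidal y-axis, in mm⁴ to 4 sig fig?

Split into non-overlapping primitives; take the origin at the lower-left of the bounding box.
Web: 8 × 220, A = 1 760 mm², x = 4 mm, Ī = 9386.67 mm⁴.
Top flange (beyond web): 107 × 18, A = 1 926 mm², x = 61.5 mm, Ī = 1 837 565 mm⁴.
Bottom flange (beyond web): 107 × 18, A = 1 926 mm², x = 61.5 mm, Ī = 1 837 565 mm⁴.
Centroid: x̄ = ΣA·x / ΣA = 43.4672 mm.
Transfer each piece to the centroidal y-axis using Ī + A·d² with d = x − 43.4672:
  web: d = -39.4672 mm → contributes +2 750 870 mm⁴
  top flange (beyond web): d = 18.0328 mm → contributes +2 463 864 mm⁴
  bottom flange (beyond web): d = 18.0328 mm → contributes +2 463 864 mm⁴
Total I = 7 678 598 mm⁴.

I_y ≈ 7.679 × 10⁶ mm⁴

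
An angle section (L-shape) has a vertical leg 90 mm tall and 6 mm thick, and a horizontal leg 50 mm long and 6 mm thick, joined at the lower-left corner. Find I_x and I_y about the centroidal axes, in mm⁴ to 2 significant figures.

I_x ≈ 6.8 × 10⁵ mm⁴, I_y ≈ 1.6 × 10⁵ mm⁴

Decompose the section into non-overlapping parts with the origin at the bottom-left of its bounding rectangle.
Vertical leg: 6 × 90, A = 540 mm², y = 45 mm, Ī = 364 500 mm⁴.
Horizontal leg (remainder): 44 × 6, A = 264 mm², y = 3 mm, Ī = 792 mm⁴.
Centroid: ȳ = ΣA·y / ΣA = 31.21 mm.
Transfer each piece to the centroidal x-axis using Ī + A·d² with d = y − 31.21:
  vertical leg: d = 13.79 mm → contributes +467 204 mm⁴
  horizontal leg (remainder): d = -28.21 mm → contributes +210 869 mm⁴
Total I = 678 073 mm⁴.
For the y-axis: x̄ = 11.21 mm.
Repeating about the centroidal y-axis gives I_y = 155 033 mm⁴.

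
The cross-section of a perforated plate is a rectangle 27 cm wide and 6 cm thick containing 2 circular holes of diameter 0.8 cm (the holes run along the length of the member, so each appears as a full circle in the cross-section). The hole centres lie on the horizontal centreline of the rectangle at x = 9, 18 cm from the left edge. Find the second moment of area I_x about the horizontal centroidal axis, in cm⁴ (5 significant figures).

I_x ≈ 485.96 cm⁴

Break the section into simple shapes (no overlaps), measuring from the bottom-left corner of the bounding box.
Plate: 27 × 6, A = 162 cm², y = 3 cm, Ī = 486 cm⁴.
Hole 1 (subtracted): ⌀0.8, A = 0.5026548 cm², y = 3 cm, Ī = 0.02010619 cm⁴.
Hole 2 (subtracted): ⌀0.8, A = 0.5026548 cm², y = 3 cm, Ī = 0.02010619 cm⁴.
By symmetry the centroid is at mid-height, ȳ = 3 cm.
All pieces are centred on the horizontal centroidal axis, so I = ΣĪ (holes subtracted) = 485.9598 cm⁴.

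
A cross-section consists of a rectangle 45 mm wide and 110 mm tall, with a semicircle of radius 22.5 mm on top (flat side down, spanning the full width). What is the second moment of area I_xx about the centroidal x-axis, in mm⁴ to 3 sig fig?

Split into non-overlapping primitives; take the origin at the lower-left of the bounding box.
Rectangular body: 45 × 110, A = 4 950 mm², y = 55 mm, Ī = 4 991 250 mm⁴.
Semicircular cap: semicircle r = 22.5, A = 795.22 mm², y = 119.55 mm, Ī = 28 130 mm⁴.
Centroid: ȳ = ΣA·y / ΣA = 63.934 mm.
Transfer each piece to the centroidal x-axis using Ī + A·d² with d = y − 63.934:
  rectangular body: d = -8.9345 mm → contributes +5 386 385 mm⁴
  semicircular cap: d = 55.615 mm → contributes +2 487 736 mm⁴
Total I = 7 874 121 mm⁴.

I_xx ≈ 7.87 × 10⁶ mm⁴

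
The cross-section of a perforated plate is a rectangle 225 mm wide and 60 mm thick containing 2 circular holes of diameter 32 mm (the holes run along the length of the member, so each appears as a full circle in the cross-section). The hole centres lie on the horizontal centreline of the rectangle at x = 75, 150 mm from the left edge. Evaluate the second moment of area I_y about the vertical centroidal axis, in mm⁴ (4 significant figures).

I_y ≈ 5.459 × 10⁷ mm⁴

Decompose the section into non-overlapping parts with the origin at the bottom-left of its bounding rectangle.
Plate: 225 × 60, A = 13 500 mm², x = 112.5 mm, Ī = 56 953 125 mm⁴.
Hole 1 (subtracted): ⌀32, A = 804.248 mm², x = 75 mm, Ī = 51471.9 mm⁴.
Hole 2 (subtracted): ⌀32, A = 804.248 mm², x = 150 mm, Ī = 51471.9 mm⁴.
By symmetry the centroid is at mid-width, x̄ = 112.5 mm.
Transfer each piece to the vertical centroidal axis using Ī + A·d² with d = x − 112.5:
  plate: d = 0 mm → contributes +56 953 125 mm⁴
  hole 1: d = -37.5 mm → contributes −1 182 445 mm⁴
  hole 2: d = 37.5 mm → contributes −1 182 445 mm⁴
Total I = 54 588 235 mm⁴.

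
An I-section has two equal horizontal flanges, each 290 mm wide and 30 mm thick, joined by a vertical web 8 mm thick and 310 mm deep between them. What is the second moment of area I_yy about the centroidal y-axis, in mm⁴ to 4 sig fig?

Treat the section as a set of non-overlapping primitives; coordinates are from the bounding-box lower-left.
Bottom flange: 290 × 30, A = 8 700 mm², x = 145 mm, Ī = 60 972 500 mm⁴.
Web: 8 × 310, A = 2 480 mm², x = 145 mm, Ī = 13226.7 mm⁴.
Top flange: 290 × 30, A = 8 700 mm², x = 145 mm, Ī = 60 972 500 mm⁴.
By symmetry the centroid is at mid-width, x̄ = 145 mm.
All pieces are centred on the centroidal y-axis, so I = ΣĪ = 121 958 227 mm⁴.

I_yy ≈ 1.220 × 10⁸ mm⁴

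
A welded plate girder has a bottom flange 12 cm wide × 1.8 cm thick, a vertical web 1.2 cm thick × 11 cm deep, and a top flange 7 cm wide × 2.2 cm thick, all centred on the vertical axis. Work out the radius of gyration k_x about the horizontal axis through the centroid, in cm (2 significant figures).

Decompose the section into non-overlapping parts with the origin at the bottom-left of its bounding rectangle.
Bottom plate: 12 × 1.8, A = 21.6 cm², y = 0.9 cm, Ī = 5.832 cm⁴.
Web plate: 1.2 × 11, A = 13.2 cm², y = 7.3 cm, Ī = 133.1 cm⁴.
Top plate: 7 × 2.2, A = 15.4 cm², y = 13.9 cm, Ī = 6.211 cm⁴.
Centroid: ȳ = ΣA·y / ΣA = 6.571 cm.
Transfer each piece to the horizontal axis through the centroid using Ī + A·d² with d = y − 6.571:
  bottom plate: d = -5.671 cm → contributes +700.5 cm⁴
  web plate: d = 0.7291 cm → contributes +140.1 cm⁴
  top plate: d = 7.329 cm → contributes +833.4 cm⁴
Total I = 1 674 cm⁴.
Radius of gyration: k = √(I/A) = √(1 674 / 50.2) = 5.775 cm.

k_x ≈ 5.8 cm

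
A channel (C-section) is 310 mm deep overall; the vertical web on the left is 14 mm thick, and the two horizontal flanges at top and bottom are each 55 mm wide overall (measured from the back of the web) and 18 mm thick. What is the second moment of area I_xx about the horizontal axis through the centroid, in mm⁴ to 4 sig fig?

I_xx ≈ 6.626 × 10⁷ mm⁴

Split into non-overlapping primitives; take the origin at the lower-left of the bounding box.
Web: 14 × 310, A = 4 340 mm², y = 155 mm, Ī = 34 756 167 mm⁴.
Top flange (beyond web): 41 × 18, A = 738 mm², y = 301 mm, Ī = 19 926 mm⁴.
Bottom flange (beyond web): 41 × 18, A = 738 mm², y = 9 mm, Ī = 19 926 mm⁴.
By symmetry the centroid is at mid-height, ȳ = 155 mm.
Transfer each piece to the horizontal axis through the centroid using Ī + A·d² with d = y − 155:
  web: d = 0 mm → contributes +34 756 167 mm⁴
  top flange (beyond web): d = 146 mm → contributes +15 751 134 mm⁴
  bottom flange (beyond web): d = -146 mm → contributes +15 751 134 mm⁴
Total I = 66 258 435 mm⁴.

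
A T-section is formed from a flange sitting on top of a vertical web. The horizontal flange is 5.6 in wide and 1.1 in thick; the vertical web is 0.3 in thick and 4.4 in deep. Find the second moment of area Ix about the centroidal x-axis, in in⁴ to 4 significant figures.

Decompose the section into non-overlapping parts with the origin at the bottom-left of its bounding rectangle.
Flange: 5.6 × 1.1, A = 6.16 in², y = 4.95 in, Ī = 0.621133 in⁴.
Web: 0.3 × 4.4, A = 1.32 in², y = 2.2 in, Ī = 2.1296 in⁴.
Centroid: ȳ = ΣA·y / ΣA = 4.46471 in.
Transfer each piece to the centroidal x-axis using Ī + A·d² with d = y − 4.46471:
  flange: d = 0.485294 in → contributes +2.07188 in⁴
  web: d = -2.26471 in → contributes +8.89974 in⁴
Total I = 10.9716 in⁴.

Ix ≈ 10.97 in⁴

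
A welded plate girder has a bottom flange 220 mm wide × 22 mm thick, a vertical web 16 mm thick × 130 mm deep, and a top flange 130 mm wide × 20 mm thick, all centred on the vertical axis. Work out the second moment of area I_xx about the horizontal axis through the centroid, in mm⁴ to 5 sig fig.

I_xx ≈ 4.2654 × 10⁷ mm⁴

Break the section into simple shapes (no overlaps), measuring from the bottom-left corner of the bounding box.
Bottom plate: 220 × 22, A = 4 840 mm², y = 11 mm, Ī = 195213.3 mm⁴.
Web plate: 16 × 130, A = 2 080 mm², y = 87 mm, Ī = 2 929 333 mm⁴.
Top plate: 130 × 20, A = 2 600 mm², y = 162 mm, Ī = 86666.67 mm⁴.
Centroid: ȳ = ΣA·y / ΣA = 68.84454 mm.
Transfer each piece to the horizontal axis through the centroid using Ī + A·d² with d = y − 68.84454:
  bottom plate: d = -57.84454 mm → contributes +16 389 808 mm⁴
  web plate: d = 18.15546 mm → contributes +3 614 945 mm⁴
  top plate: d = 93.15546 mm → contributes +22 649 311 mm⁴
Total I = 42 654 063 mm⁴.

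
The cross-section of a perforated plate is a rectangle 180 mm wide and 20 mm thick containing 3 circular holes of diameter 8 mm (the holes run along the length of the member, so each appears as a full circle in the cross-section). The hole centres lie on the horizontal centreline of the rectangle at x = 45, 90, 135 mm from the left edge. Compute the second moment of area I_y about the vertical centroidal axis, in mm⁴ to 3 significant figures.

I_y ≈ 9.52 × 10⁶ mm⁴

Treat the section as a set of non-overlapping primitives; coordinates are from the bounding-box lower-left.
Plate: 180 × 20, A = 3 600 mm², x = 90 mm, Ī = 9 720 000 mm⁴.
Hole 1 (subtracted): ⌀8, A = 50.265 mm², x = 45 mm, Ī = 201.06 mm⁴.
Hole 2 (subtracted): ⌀8, A = 50.265 mm², x = 90 mm, Ī = 201.06 mm⁴.
Hole 3 (subtracted): ⌀8, A = 50.265 mm², x = 135 mm, Ī = 201.06 mm⁴.
By symmetry the centroid is at mid-width, x̄ = 90 mm.
Transfer each piece to the vertical centroidal axis using Ī + A·d² with d = x − 90:
  plate: d = 0 mm → contributes +9 720 000 mm⁴
  hole 1: d = -45 mm → contributes −101 989 mm⁴
  hole 2: d = 0 mm → contributes −201.06 mm⁴
  hole 3: d = 45 mm → contributes −101 989 mm⁴
Total I = 9 515 822 mm⁴.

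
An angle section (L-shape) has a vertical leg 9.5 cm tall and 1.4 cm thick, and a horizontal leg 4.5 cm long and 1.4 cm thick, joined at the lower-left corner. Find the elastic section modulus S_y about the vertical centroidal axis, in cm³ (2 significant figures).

S_y ≈ 6.8 cm³

Split into non-overlapping primitives; take the origin at the lower-left of the bounding box.
Vertical leg: 1.4 × 9.5, A = 13.3 cm², x = 0.7 cm, Ī = 2.172 cm⁴.
Horizontal leg (remainder): 3.1 × 1.4, A = 4.34 cm², x = 2.95 cm, Ī = 3.476 cm⁴.
Centroid: x̄ = ΣA·x / ΣA = 1.254 cm.
Transfer each piece to the vertical centroidal axis using Ī + A·d² with d = x − 1.254:
  vertical leg: d = -0.5536 cm → contributes +6.248 cm⁴
  horizontal leg (remainder): d = 1.696 cm → contributes +15.97 cm⁴
Total I = 22.21 cm⁴.
Extreme fibre distance c = 3.246 cm; S = I/c = 6.842 cm³.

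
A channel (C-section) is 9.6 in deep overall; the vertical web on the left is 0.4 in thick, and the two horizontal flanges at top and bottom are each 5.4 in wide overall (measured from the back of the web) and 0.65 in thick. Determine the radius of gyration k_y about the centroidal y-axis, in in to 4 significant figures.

k_y ≈ 1.737 in

Decompose the section into non-overlapping parts with the origin at the bottom-left of its bounding rectangle.
Web: 0.4 × 9.6, A = 3.84 in², x = 0.2 in, Ī = 0.0512 in⁴.
Top flange (beyond web): 5 × 0.65, A = 3.25 in², x = 2.9 in, Ī = 6.77083 in⁴.
Bottom flange (beyond web): 5 × 0.65, A = 3.25 in², x = 2.9 in, Ī = 6.77083 in⁴.
Centroid: x̄ = ΣA·x / ΣA = 1.89729 in.
Transfer each piece to the centroidal y-axis using Ī + A·d² with d = x − 1.89729:
  web: d = -1.69729 in → contributes +11.1135 in⁴
  top flange (beyond web): d = 1.00271 in → contributes +10.0385 in⁴
  bottom flange (beyond web): d = 1.00271 in → contributes +10.0385 in⁴
Total I = 31.1904 in⁴.
Radius of gyration: k = √(I/A) = √(31.1904 / 10.34) = 1.7368 in.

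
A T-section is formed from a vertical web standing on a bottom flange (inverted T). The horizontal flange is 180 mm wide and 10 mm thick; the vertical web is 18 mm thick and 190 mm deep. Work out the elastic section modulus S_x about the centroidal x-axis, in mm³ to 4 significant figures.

Treat the section as a set of non-overlapping primitives; coordinates are from the bounding-box lower-left.
Flange: 180 × 10, A = 1 800 mm², y = 5 mm, Ī = 15 000 mm⁴.
Web: 18 × 190, A = 3 420 mm², y = 105 mm, Ī = 10 288 500 mm⁴.
Centroid: ȳ = ΣA·y / ΣA = 70.5172 mm.
Transfer each piece to the centroidal x-axis using Ī + A·d² with d = y − 70.5172:
  flange: d = -65.5172 mm → contributes +7 741 516 mm⁴
  web: d = 34.4828 mm → contributes +14 355 087 mm⁴
Total I = 22 096 603 mm⁴.
Extreme fibre distance c = 129.483 mm; S = I/c = 170 653 mm³.

S_x ≈ 1.707 × 10⁵ mm³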